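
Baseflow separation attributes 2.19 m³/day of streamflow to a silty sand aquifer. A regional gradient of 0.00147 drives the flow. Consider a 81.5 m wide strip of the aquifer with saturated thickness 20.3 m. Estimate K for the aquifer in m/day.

0.900

Cross-sectional area A = 81.5 × 20.3 = 1654 m².
Hydraulic gradient i = 0.00147.
From Q = K·A·i, K = Q / (A·i) = 2.19 / (1654 × 0.001470) = 0.9005 m/day.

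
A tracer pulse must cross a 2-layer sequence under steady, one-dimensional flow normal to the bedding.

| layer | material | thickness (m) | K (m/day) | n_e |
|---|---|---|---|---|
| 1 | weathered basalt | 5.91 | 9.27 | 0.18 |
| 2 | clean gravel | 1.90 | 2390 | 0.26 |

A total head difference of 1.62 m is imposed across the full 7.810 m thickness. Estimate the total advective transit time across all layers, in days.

With flow normal to the layers, continuity requires the same specific discharge q through every layer.
Σ(b_i/K_i) = 5.91/9.27 + 1.90/2390 = 0.6383 d.
q = Δh / Σ(b_i/K_i) = 1.62 / 0.6383 = 2.538 m/day.
In each layer the seepage velocity is v_i = q/n_i, so the layer transit time is t_i = b_i·n_i / q:
  layer 1 (weathered basalt): t_1 = 5.91 × 0.18 / 2.538 = 0.4192 d
  layer 2 (clean gravel): t_2 = 1.90 × 0.26 / 2.538 = 0.1947 d
Total t = Σ t_i = 0.6138 days.

0.614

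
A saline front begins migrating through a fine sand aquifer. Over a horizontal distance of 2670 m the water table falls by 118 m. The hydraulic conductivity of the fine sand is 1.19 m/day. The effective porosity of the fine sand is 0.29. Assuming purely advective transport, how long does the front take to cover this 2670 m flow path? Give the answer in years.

Hydraulic gradient i = Δh / L = 118 / 2670 = 0.04419.
Darcy flux q = K · i = 1.190 × 0.04419 = 0.05259 m/day.
Seepage velocity v = q / n_e = 0.05259 / 0.29 = 0.1814 m/day.
Travel time t = L / v = 2670 / 0.1814 = 14723 days = 40.31 years.

40.3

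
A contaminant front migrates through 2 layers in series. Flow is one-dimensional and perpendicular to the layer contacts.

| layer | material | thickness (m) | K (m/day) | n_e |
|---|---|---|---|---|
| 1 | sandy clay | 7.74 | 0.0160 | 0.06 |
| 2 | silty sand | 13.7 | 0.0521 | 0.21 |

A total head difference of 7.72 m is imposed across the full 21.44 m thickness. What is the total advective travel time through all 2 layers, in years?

0.885

With flow normal to the layers, continuity requires the same specific discharge q through every layer.
Σ(b_i/K_i) = 7.74/0.0160 + 13.7/0.0521 = 746.7 d.
q = Δh / Σ(b_i/K_i) = 7.72 / 746.7 = 0.01034 m/day.
In each layer the seepage velocity is v_i = q/n_i, so the layer transit time is t_i = b_i·n_i / q:
  layer 1 (sandy clay): t_1 = 7.74 × 0.06 / 0.01034 = 44.92 d
  layer 2 (silty sand): t_2 = 13.7 × 0.21 / 0.01034 = 278.3 d
Total t = Σ t_i = 323.2 days = 0.8849 years.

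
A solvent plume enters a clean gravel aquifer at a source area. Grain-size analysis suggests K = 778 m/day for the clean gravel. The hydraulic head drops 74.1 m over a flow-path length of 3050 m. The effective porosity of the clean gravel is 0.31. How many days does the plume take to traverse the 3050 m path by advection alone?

Hydraulic gradient i = Δh / L = 74.1 / 3050 = 0.02430.
Darcy flux q = K · i = 778.0 × 0.02430 = 18.90 m/day.
Seepage velocity v = q / n_e = 18.90 / 0.31 = 60.97 m/day.
Travel time t = L / v = 3050 / 60.97 = 50.02 days.

50.0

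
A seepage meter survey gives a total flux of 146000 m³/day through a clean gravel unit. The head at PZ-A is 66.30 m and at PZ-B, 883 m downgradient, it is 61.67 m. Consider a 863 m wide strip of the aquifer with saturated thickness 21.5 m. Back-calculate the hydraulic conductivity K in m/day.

Cross-sectional area A = 863 × 21.5 = 18554 m².
Hydraulic gradient i = (66.30 − 61.67) / 883 = 4.63 / 883 = 0.005243.
From Q = K·A·i, K = Q / (A·i) = 146000 / (18554 × 0.005243) = 1501 m/day.

1500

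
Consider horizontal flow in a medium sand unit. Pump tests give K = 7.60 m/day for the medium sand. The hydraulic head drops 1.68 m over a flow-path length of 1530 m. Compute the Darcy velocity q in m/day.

Hydraulic gradient i = Δh / L = 1.68 / 1530 = 0.001098.
Specific discharge q = K · i = 7.600 × 0.001098 = 0.008345 m/day.

0.00835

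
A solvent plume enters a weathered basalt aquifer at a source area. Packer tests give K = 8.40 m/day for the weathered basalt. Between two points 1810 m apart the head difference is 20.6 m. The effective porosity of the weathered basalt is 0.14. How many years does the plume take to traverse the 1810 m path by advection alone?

7.26

Hydraulic gradient i = Δh / L = 20.6 / 1810 = 0.01138.
Darcy flux q = K · i = 8.400 × 0.01138 = 0.09560 m/day.
Seepage velocity v = q / n_e = 0.09560 / 0.14 = 0.6829 m/day.
Travel time t = L / v = 1810 / 0.6829 = 2651 days = 7.257 years.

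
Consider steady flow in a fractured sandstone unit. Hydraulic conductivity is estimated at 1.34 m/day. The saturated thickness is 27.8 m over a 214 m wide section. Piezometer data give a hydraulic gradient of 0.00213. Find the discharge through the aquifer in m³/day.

17.0

Cross-sectional area A = 214 × 27.8 = 5949 m².
Hydraulic gradient i = 0.00213.
Darcy's law: Q = K · A · i = 1.340 × 5949 × 0.002130 = 16.98 m³/day.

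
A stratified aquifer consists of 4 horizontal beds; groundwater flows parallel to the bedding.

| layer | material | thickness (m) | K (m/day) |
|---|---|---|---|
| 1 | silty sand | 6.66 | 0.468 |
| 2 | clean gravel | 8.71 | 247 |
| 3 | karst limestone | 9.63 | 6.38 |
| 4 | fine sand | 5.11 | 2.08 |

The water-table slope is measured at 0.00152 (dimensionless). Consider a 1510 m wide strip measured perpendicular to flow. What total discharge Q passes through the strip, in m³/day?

5110

Flow is parallel to layering, so each bed carries its own Darcy discharge and the transmissivities add.
Σ(K_i·b_i) = 0.468×6.66 + 247×8.71 + 6.38×9.63 + 2.08×5.11 = 2227 m²/day.
Hydraulic gradient i = 0.00152.
Q = Σ(K_i·b_i) · W · i = 2227 × 1510 × 0.001520 = 5110 m³/day.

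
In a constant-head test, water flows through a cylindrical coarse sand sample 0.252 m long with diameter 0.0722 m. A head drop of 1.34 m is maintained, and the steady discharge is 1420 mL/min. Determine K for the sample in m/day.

93.9

Cross-sectional area A = π·(d/2)² = π × (0.0722/2)² = 0.004094 m².
Convert discharge: 1420 mL/min = 2.367e-05 m³/s.
Darcy's law rearranged: K = Q·L / (A·Δh) = 2.367e-05 × 0.252 / (0.004094 × 1.34) = 0.001087 m/s = 93.93 m/day.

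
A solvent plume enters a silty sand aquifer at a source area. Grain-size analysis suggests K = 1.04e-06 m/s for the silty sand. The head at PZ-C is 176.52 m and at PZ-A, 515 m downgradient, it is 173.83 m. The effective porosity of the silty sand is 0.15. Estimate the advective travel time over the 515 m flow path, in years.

451

Convert K: 1.04e-06 m/s × 86400 = 0.08986 m/day.
Hydraulic gradient i = (176.52 − 173.83) / 515 = 2.69 / 515 = 0.005223.
Darcy flux q = K · i = 0.08986 × 0.005223 = 0.0004693 m/day.
Seepage velocity v = q / n_e = 0.0004693 / 0.15 = 0.003129 m/day.
Travel time t = L / v = 515 / 0.003129 = 1.646e+05 days = 450.6 years.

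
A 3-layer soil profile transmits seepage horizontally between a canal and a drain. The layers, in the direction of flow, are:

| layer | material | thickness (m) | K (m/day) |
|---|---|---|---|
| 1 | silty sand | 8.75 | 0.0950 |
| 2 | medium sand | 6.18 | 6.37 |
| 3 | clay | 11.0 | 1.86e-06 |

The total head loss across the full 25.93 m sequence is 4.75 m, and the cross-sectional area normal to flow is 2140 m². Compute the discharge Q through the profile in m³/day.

Flow is perpendicular to layering, so the layers act in series and the equivalent K is the thickness-weighted harmonic mean.
Total thickness L = 8.75 + 6.18 + 11.0 = 25.93 m.
Σ(b_i/K_i) = 8.75/0.0950 + 6.18/6.37 + 11.0/1.86e-06 = 5.914e+06 d.
K_eq = L / Σ(b_i/K_i) = 25.93 / 5.914e+06 = 4.384e-06 m/day.
Q = K_eq · A · (Δh/L) = 4.384e-06 × 2140 × (4.75/25.93) = 0.001719 m³/day.

0.00172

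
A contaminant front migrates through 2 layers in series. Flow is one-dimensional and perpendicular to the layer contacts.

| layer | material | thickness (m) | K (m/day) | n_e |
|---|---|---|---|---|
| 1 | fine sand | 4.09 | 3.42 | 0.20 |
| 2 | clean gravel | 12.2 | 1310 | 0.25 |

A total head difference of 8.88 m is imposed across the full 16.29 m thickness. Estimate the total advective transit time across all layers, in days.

With flow normal to the layers, continuity requires the same specific discharge q through every layer.
Σ(b_i/K_i) = 4.09/3.42 + 12.2/1310 = 1.205 d.
q = Δh / Σ(b_i/K_i) = 8.88 / 1.205 = 7.368 m/day.
In each layer the seepage velocity is v_i = q/n_i, so the layer transit time is t_i = b_i·n_i / q:
  layer 1 (fine sand): t_1 = 4.09 × 0.20 / 7.368 = 0.1110 d
  layer 2 (clean gravel): t_2 = 12.2 × 0.25 / 7.368 = 0.4140 d
Total t = Σ t_i = 0.5250 days.

0.525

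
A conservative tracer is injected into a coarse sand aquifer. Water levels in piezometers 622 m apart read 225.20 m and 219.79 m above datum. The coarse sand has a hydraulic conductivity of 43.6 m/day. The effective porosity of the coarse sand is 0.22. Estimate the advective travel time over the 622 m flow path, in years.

Hydraulic gradient i = (225.20 − 219.79) / 622 = 5.41 / 622 = 0.008698.
Darcy flux q = K · i = 43.60 × 0.008698 = 0.3792 m/day.
Seepage velocity v = q / n_e = 0.3792 / 0.22 = 1.724 m/day.
Travel time t = L / v = 622 / 1.724 = 360.8 days = 0.9879 years.

0.988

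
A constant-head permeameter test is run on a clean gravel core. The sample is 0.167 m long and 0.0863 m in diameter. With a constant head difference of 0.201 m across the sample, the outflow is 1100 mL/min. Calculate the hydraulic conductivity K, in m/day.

225

Cross-sectional area A = π·(d/2)² = π × (0.0863/2)² = 0.005849 m².
Convert discharge: 1100 mL/min = 1.833e-05 m³/s.
Darcy's law rearranged: K = Q·L / (A·Δh) = 1.833e-05 × 0.167 / (0.005849 × 0.201) = 0.002604 m/s = 225.0 m/day.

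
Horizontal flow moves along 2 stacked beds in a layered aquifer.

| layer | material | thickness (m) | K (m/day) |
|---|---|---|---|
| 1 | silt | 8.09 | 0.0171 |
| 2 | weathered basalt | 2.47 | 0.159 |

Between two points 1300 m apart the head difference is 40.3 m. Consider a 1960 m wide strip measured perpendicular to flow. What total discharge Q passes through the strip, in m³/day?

Flow is parallel to layering, so each bed carries its own Darcy discharge and the transmissivities add.
Σ(K_i·b_i) = 0.0171×8.09 + 0.159×2.47 = 0.5311 m²/day.
Hydraulic gradient i = Δh / L = 40.3 / 1300 = 0.03100.
Q = Σ(K_i·b_i) · W · i = 0.5311 × 1960 × 0.03100 = 32.27 m³/day.

32.3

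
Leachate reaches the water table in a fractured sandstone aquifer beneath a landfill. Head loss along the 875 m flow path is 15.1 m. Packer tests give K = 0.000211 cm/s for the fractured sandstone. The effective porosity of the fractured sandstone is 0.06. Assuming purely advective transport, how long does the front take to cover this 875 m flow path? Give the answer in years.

Convert K: 0.000211 cm/s × 864 = 0.1823 m/day.
Hydraulic gradient i = Δh / L = 15.1 / 875 = 0.01726.
Darcy flux q = K · i = 0.1823 × 0.01726 = 0.003146 m/day.
Seepage velocity v = q / n_e = 0.003146 / 0.06 = 0.05243 m/day.
Travel time t = L / v = 875 / 0.05243 = 16688 days = 45.69 years.

45.7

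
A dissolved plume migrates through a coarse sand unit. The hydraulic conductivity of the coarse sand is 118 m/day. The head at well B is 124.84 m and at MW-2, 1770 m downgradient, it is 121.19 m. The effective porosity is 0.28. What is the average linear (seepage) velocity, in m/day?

0.869

Hydraulic gradient i = (124.84 − 121.19) / 1770 = 3.65 / 1770 = 0.002062.
Darcy flux q = K · i = 118.0 × 0.002062 = 0.2433 m/day.
Seepage velocity v = q / n_e = 0.2433 / 0.28 = 0.8690 m/day.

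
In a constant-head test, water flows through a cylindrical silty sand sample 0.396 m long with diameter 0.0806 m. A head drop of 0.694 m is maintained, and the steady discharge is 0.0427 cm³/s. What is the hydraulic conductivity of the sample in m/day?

0.413

Cross-sectional area A = π·(d/2)² = π × (0.0806/2)² = 0.005102 m².
Convert discharge: 0.0427 cm³/s = 4.270e-08 m³/s.
Darcy's law rearranged: K = Q·L / (A·Δh) = 4.270e-08 × 0.396 / (0.005102 × 0.694) = 4.775e-06 m/s = 0.4126 m/day.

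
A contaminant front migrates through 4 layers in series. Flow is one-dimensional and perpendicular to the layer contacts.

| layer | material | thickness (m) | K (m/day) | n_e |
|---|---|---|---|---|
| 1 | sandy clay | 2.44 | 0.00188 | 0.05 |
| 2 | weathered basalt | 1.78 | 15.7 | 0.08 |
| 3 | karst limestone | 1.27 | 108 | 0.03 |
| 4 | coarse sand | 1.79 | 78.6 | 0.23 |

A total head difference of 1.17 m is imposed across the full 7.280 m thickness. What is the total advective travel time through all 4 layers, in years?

2.17

With flow normal to the layers, continuity requires the same specific discharge q through every layer.
Σ(b_i/K_i) = 2.44/0.00188 + 1.78/15.7 + 1.27/108 + 1.79/78.6 = 1298 d.
q = Δh / Σ(b_i/K_i) = 1.17 / 1298 = 0.0009014 m/day.
In each layer the seepage velocity is v_i = q/n_i, so the layer transit time is t_i = b_i·n_i / q:
  layer 1 (sandy clay): t_1 = 2.44 × 0.05 / 0.0009014 = 135.3 d
  layer 2 (weathered basalt): t_2 = 1.78 × 0.08 / 0.0009014 = 158.0 d
  layer 3 (karst limestone): t_3 = 1.27 × 0.03 / 0.0009014 = 42.27 d
  layer 4 (coarse sand): t_4 = 1.79 × 0.23 / 0.0009014 = 456.7 d
Total t = Σ t_i = 792.3 days = 2.169 years.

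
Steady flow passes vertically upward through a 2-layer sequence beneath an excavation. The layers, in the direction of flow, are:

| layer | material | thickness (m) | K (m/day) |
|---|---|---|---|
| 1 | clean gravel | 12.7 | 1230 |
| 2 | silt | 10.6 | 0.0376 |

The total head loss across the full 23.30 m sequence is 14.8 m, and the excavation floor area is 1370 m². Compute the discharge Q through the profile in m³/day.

Flow is perpendicular to layering, so the layers act in series and the equivalent K is the thickness-weighted harmonic mean.
Total thickness L = 12.7 + 10.6 = 23.30 m.
Σ(b_i/K_i) = 12.7/1230 + 10.6/0.0376 = 281.9 d.
K_eq = L / Σ(b_i/K_i) = 23.30 / 281.9 = 0.08265 m/day.
Q = K_eq · A · (Δh/L) = 0.08265 × 1370 × (14.8/23.30) = 71.92 m³/day.

71.9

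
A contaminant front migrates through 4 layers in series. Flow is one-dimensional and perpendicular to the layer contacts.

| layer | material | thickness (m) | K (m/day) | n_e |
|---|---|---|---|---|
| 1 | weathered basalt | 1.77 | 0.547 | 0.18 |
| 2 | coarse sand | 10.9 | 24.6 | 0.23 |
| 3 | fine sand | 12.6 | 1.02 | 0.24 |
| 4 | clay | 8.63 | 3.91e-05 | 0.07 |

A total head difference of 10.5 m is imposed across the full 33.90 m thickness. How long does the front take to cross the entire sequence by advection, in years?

With flow normal to the layers, continuity requires the same specific discharge q through every layer.
Σ(b_i/K_i) = 1.77/0.547 + 10.9/24.6 + 12.6/1.02 + 8.63/3.91e-05 = 2.207e+05 d.
q = Δh / Σ(b_i/K_i) = 10.5 / 2.207e+05 = 4.757e-05 m/day.
In each layer the seepage velocity is v_i = q/n_i, so the layer transit time is t_i = b_i·n_i / q:
  layer 1 (weathered basalt): t_1 = 1.77 × 0.18 / 4.757e-05 = 6698 d
  layer 2 (coarse sand): t_2 = 10.9 × 0.23 / 4.757e-05 = 52702 d
  layer 3 (fine sand): t_3 = 12.6 × 0.24 / 4.757e-05 = 63571 d
  layer 4 (clay): t_4 = 8.63 × 0.07 / 4.757e-05 = 12699 d
Total t = Σ t_i = 1.357e+05 days = 371.4 years.

371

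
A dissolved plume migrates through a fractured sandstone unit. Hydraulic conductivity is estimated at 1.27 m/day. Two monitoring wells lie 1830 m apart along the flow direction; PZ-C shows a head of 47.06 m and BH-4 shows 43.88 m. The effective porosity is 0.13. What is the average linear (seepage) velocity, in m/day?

0.0170

Hydraulic gradient i = (47.06 − 43.88) / 1830 = 3.18 / 1830 = 0.001738.
Darcy flux q = K · i = 1.270 × 0.001738 = 0.002207 m/day.
Seepage velocity v = q / n_e = 0.002207 / 0.13 = 0.01698 m/day.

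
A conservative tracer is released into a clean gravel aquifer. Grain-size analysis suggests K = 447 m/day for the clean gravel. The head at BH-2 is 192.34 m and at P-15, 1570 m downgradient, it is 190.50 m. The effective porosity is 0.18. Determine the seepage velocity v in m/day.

Hydraulic gradient i = (192.34 − 190.50) / 1570 = 1.84 / 1570 = 0.001172.
Darcy flux q = K · i = 447.0 × 0.001172 = 0.5239 m/day.
Seepage velocity v = q / n_e = 0.5239 / 0.18 = 2.910 m/day.

2.91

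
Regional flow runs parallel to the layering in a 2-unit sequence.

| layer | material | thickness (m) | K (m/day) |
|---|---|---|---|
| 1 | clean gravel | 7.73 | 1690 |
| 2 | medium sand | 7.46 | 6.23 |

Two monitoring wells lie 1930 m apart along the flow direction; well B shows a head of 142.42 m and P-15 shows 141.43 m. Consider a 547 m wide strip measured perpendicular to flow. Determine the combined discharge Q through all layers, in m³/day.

3680

Flow is parallel to layering, so each bed carries its own Darcy discharge and the transmissivities add.
Σ(K_i·b_i) = 1690×7.73 + 6.23×7.46 = 13110 m²/day.
Hydraulic gradient i = (142.42 − 141.43) / 1930 = 0.99 / 1930 = 0.0005130.
Q = Σ(K_i·b_i) · W · i = 13110 × 547 × 0.0005130 = 3679 m³/day.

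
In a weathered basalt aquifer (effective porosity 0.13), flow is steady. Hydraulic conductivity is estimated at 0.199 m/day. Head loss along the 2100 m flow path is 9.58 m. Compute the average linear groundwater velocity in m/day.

Hydraulic gradient i = Δh / L = 9.58 / 2100 = 0.004562.
Darcy flux q = K · i = 0.1990 × 0.004562 = 0.0009078 m/day.
Seepage velocity v = q / n_e = 0.0009078 / 0.13 = 0.006983 m/day.

0.00698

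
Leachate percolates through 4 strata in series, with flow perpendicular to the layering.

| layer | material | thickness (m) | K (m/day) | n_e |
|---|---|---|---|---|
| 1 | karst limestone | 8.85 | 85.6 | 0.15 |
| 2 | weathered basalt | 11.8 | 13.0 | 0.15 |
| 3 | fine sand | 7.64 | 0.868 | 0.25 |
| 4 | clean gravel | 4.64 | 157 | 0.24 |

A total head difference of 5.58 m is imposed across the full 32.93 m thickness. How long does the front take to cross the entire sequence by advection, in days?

With flow normal to the layers, continuity requires the same specific discharge q through every layer.
Σ(b_i/K_i) = 8.85/85.6 + 11.8/13.0 + 7.64/0.868 + 4.64/157 = 9.842 d.
q = Δh / Σ(b_i/K_i) = 5.58 / 9.842 = 0.5669 m/day.
In each layer the seepage velocity is v_i = q/n_i, so the layer transit time is t_i = b_i·n_i / q:
  layer 1 (karst limestone): t_1 = 8.85 × 0.15 / 0.5669 = 2.342 d
  layer 2 (weathered basalt): t_2 = 11.8 × 0.15 / 0.5669 = 3.122 d
  layer 3 (fine sand): t_3 = 7.64 × 0.25 / 0.5669 = 3.369 d
  layer 4 (clean gravel): t_4 = 4.64 × 0.24 / 0.5669 = 1.964 d
Total t = Σ t_i = 10.80 days.

10.8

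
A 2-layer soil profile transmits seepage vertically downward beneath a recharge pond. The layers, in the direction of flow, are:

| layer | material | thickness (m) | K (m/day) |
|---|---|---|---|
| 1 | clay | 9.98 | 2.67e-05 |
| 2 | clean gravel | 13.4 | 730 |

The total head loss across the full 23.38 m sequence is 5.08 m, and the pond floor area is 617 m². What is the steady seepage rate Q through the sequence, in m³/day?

0.00839

Flow is perpendicular to layering, so the layers act in series and the equivalent K is the thickness-weighted harmonic mean.
Total thickness L = 9.98 + 13.4 = 23.38 m.
Σ(b_i/K_i) = 9.98/2.67e-05 + 13.4/730 = 3.738e+05 d.
K_eq = L / Σ(b_i/K_i) = 23.38 / 3.738e+05 = 6.255e-05 m/day.
Q = K_eq · A · (Δh/L) = 6.255e-05 × 617 × (5.08/23.38) = 0.008386 m³/day.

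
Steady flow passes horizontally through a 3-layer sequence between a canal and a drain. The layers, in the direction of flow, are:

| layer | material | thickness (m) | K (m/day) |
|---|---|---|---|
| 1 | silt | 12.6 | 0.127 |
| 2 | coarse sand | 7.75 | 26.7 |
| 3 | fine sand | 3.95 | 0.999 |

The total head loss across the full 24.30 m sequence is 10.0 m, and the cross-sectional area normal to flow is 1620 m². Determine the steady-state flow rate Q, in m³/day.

Flow is perpendicular to layering, so the layers act in series and the equivalent K is the thickness-weighted harmonic mean.
Total thickness L = 12.6 + 7.75 + 3.95 = 24.30 m.
Σ(b_i/K_i) = 12.6/0.127 + 7.75/26.7 + 3.95/0.999 = 103.5 d.
K_eq = L / Σ(b_i/K_i) = 24.30 / 103.5 = 0.2349 m/day.
Q = K_eq · A · (Δh/L) = 0.2349 × 1620 × (10.0/24.30) = 156.6 m³/day.

157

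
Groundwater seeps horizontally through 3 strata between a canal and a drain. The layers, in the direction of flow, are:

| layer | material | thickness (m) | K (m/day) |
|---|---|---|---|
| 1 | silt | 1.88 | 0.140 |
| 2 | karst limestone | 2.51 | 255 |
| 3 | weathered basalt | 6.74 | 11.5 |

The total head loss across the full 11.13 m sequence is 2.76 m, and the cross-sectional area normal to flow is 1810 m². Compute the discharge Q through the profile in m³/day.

Flow is perpendicular to layering, so the layers act in series and the equivalent K is the thickness-weighted harmonic mean.
Total thickness L = 1.88 + 2.51 + 6.74 = 11.13 m.
Σ(b_i/K_i) = 1.88/0.140 + 2.51/255 + 6.74/11.5 = 14.02 d.
K_eq = L / Σ(b_i/K_i) = 11.13 / 14.02 = 0.7936 m/day.
Q = K_eq · A · (Δh/L) = 0.7936 × 1810 × (2.76/11.13) = 356.2 m³/day.

356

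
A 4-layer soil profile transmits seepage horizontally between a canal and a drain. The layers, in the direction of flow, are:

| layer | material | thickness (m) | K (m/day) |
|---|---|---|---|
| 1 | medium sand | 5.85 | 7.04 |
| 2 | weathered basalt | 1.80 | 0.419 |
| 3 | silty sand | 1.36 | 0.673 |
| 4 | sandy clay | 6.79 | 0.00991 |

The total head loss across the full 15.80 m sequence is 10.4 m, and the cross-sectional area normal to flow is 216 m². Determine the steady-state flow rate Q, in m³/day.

3.24

Flow is perpendicular to layering, so the layers act in series and the equivalent K is the thickness-weighted harmonic mean.
Total thickness L = 5.85 + 1.80 + 1.36 + 6.79 = 15.80 m.
Σ(b_i/K_i) = 5.85/7.04 + 1.80/0.419 + 1.36/0.673 + 6.79/0.00991 = 692.3 d.
K_eq = L / Σ(b_i/K_i) = 15.80 / 692.3 = 0.02282 m/day.
Q = K_eq · A · (Δh/L) = 0.02282 × 216 × (10.4/15.80) = 3.245 m³/day.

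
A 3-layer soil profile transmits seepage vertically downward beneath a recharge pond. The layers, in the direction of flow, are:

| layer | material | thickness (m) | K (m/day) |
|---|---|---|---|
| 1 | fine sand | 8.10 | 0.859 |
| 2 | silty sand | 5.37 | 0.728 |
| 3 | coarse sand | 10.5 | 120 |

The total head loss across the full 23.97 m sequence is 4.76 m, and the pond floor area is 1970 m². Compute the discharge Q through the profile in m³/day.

Flow is perpendicular to layering, so the layers act in series and the equivalent K is the thickness-weighted harmonic mean.
Total thickness L = 8.10 + 5.37 + 10.5 = 23.97 m.
Σ(b_i/K_i) = 8.10/0.859 + 5.37/0.728 + 10.5/120 = 16.89 d.
K_eq = L / Σ(b_i/K_i) = 23.97 / 16.89 = 1.419 m/day.
Q = K_eq · A · (Δh/L) = 1.419 × 1970 × (4.76/23.97) = 555.1 m³/day.

555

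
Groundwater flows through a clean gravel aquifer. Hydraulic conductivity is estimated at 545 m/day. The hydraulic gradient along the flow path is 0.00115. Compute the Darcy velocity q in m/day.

0.627

Hydraulic gradient i = 0.00115.
Specific discharge q = K · i = 545.0 × 0.001150 = 0.6268 m/day.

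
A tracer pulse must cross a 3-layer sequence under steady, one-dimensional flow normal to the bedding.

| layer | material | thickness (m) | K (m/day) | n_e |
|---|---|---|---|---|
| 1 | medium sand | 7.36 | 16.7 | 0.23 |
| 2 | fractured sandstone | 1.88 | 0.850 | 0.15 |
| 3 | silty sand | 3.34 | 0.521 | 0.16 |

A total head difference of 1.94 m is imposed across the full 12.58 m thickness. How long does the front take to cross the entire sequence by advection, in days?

11.7

With flow normal to the layers, continuity requires the same specific discharge q through every layer.
Σ(b_i/K_i) = 7.36/16.7 + 1.88/0.850 + 3.34/0.521 = 9.063 d.
q = Δh / Σ(b_i/K_i) = 1.94 / 9.063 = 0.2141 m/day.
In each layer the seepage velocity is v_i = q/n_i, so the layer transit time is t_i = b_i·n_i / q:
  layer 1 (medium sand): t_1 = 7.36 × 0.23 / 0.2141 = 7.908 d
  layer 2 (fractured sandstone): t_2 = 1.88 × 0.15 / 0.2141 = 1.317 d
  layer 3 (silty sand): t_3 = 3.34 × 0.16 / 0.2141 = 2.497 d
Total t = Σ t_i = 11.72 days.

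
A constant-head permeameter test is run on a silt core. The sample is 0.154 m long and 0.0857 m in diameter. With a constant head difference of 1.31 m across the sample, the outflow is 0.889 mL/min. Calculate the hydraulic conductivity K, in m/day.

Cross-sectional area A = π·(d/2)² = π × (0.0857/2)² = 0.005768 m².
Convert discharge: 0.889 mL/min = 1.482e-08 m³/s.
Darcy's law rearranged: K = Q·L / (A·Δh) = 1.482e-08 × 0.154 / (0.005768 × 1.31) = 3.020e-07 m/s = 0.02609 m/day.

0.0261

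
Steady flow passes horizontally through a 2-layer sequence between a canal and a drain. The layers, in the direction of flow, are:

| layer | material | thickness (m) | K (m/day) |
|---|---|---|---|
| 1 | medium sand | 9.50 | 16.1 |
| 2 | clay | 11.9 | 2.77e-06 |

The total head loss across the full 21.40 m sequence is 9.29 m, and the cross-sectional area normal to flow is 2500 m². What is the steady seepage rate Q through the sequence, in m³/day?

Flow is perpendicular to layering, so the layers act in series and the equivalent K is the thickness-weighted harmonic mean.
Total thickness L = 9.50 + 11.9 = 21.40 m.
Σ(b_i/K_i) = 9.50/16.1 + 11.9/2.77e-06 = 4.296e+06 d.
K_eq = L / Σ(b_i/K_i) = 21.40 / 4.296e+06 = 4.981e-06 m/day.
Q = K_eq · A · (Δh/L) = 4.981e-06 × 2500 × (9.29/21.40) = 0.005406 m³/day.

0.00541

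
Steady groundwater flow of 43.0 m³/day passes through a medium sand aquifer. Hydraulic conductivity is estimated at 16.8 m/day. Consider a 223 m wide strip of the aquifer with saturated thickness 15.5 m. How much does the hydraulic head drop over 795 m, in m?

Cross-sectional area A = 223 × 15.5 = 3456 m².
From Q = K·A·i, i = Q / (K·A) = 43.0 / (16.80 × 3456) = 0.0007405.
Head loss Δh = i · L = 0.0007405 × 795 = 0.5887 m.

0.589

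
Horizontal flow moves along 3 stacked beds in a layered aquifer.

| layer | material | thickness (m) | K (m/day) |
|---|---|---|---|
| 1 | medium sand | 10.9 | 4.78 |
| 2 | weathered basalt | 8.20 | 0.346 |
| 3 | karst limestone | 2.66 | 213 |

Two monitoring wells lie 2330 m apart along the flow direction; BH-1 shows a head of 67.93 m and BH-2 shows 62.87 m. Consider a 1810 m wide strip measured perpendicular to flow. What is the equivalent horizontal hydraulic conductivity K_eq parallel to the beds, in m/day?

28.6

Flow is parallel to layering, so each bed carries its own Darcy discharge and the transmissivities add.
Σ(K_i·b_i) = 4.78×10.9 + 0.346×8.20 + 213×2.66 = 621.5 m²/day.
Total thickness b = 21.76 m, so K_eq = Σ(K_i·b_i)/b = 28.56 m/day.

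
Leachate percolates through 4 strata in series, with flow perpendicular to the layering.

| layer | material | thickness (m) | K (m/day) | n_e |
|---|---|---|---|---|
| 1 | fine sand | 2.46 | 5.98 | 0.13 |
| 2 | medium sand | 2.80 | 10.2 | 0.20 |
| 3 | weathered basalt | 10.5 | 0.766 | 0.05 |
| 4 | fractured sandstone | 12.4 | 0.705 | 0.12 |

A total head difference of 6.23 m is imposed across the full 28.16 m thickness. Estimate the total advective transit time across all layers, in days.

14.9

With flow normal to the layers, continuity requires the same specific discharge q through every layer.
Σ(b_i/K_i) = 2.46/5.98 + 2.80/10.2 + 10.5/0.766 + 12.4/0.705 = 31.98 d.
q = Δh / Σ(b_i/K_i) = 6.23 / 31.98 = 0.1948 m/day.
In each layer the seepage velocity is v_i = q/n_i, so the layer transit time is t_i = b_i·n_i / q:
  layer 1 (fine sand): t_1 = 2.46 × 0.13 / 0.1948 = 1.642 d
  layer 2 (medium sand): t_2 = 2.80 × 0.20 / 0.1948 = 2.875 d
  layer 3 (weathered basalt): t_3 = 10.5 × 0.05 / 0.1948 = 2.695 d
  layer 4 (fractured sandstone): t_4 = 12.4 × 0.12 / 0.1948 = 7.639 d
Total t = Σ t_i = 14.85 days.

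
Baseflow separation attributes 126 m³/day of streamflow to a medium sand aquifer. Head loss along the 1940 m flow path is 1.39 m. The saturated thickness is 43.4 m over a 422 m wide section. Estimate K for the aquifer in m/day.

9.60

Cross-sectional area A = 422 × 43.4 = 18315 m².
Hydraulic gradient i = Δh / L = 1.39 / 1940 = 0.0007165.
From Q = K·A·i, K = Q / (A·i) = 126 / (18315 × 0.0007165) = 9.602 m/day.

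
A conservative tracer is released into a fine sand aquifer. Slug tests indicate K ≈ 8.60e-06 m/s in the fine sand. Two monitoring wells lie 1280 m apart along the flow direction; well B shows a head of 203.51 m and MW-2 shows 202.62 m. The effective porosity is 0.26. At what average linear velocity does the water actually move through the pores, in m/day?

0.00199

Convert K: 8.60e-06 m/s × 86400 = 0.7430 m/day.
Hydraulic gradient i = (203.51 − 202.62) / 1280 = 0.89 / 1280 = 0.0006953.
Darcy flux q = K · i = 0.7430 × 0.0006953 = 0.0005166 m/day.
Seepage velocity v = q / n_e = 0.0005166 / 0.26 = 0.001987 m/day.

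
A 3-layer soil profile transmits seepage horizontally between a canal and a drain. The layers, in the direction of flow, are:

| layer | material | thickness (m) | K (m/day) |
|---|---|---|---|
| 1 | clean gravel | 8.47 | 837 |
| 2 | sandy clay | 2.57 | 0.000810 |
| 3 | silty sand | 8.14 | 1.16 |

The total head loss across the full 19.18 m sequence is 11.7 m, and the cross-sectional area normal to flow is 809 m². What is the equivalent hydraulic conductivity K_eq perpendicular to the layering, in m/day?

Flow is perpendicular to layering, so the layers act in series and the equivalent K is the thickness-weighted harmonic mean.
Total thickness L = 8.47 + 2.57 + 8.14 = 19.18 m.
Σ(b_i/K_i) = 8.47/837 + 2.57/0.000810 + 8.14/1.16 = 3180 d.
K_eq = L / Σ(b_i/K_i) = 19.18 / 3180 = 0.006032 m/day.

0.00603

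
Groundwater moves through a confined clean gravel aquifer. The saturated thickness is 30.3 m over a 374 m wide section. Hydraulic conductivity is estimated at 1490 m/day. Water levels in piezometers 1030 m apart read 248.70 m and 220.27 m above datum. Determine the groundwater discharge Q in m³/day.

Cross-sectional area A = 374 × 30.3 = 11332 m².
Hydraulic gradient i = (248.70 − 220.27) / 1030 = 28.43 / 1030 = 0.02760.
Darcy's law: Q = K · A · i = 1490 × 11332 × 0.02760 = 4.661e+05 m³/day.

466000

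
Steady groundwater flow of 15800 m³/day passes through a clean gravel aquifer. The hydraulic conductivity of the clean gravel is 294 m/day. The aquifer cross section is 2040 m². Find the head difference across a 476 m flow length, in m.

From Q = K·A·i, i = Q / (K·A) = 15800 / (294.0 × 2040) = 0.02634.
Head loss Δh = i · L = 0.02634 × 476 = 12.54 m.

12.5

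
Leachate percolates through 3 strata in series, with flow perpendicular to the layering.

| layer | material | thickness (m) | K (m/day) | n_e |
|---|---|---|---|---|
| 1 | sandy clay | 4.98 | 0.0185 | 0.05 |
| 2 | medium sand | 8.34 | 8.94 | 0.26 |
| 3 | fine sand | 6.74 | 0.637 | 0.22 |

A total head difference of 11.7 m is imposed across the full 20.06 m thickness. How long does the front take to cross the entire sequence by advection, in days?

93.6

With flow normal to the layers, continuity requires the same specific discharge q through every layer.
Σ(b_i/K_i) = 4.98/0.0185 + 8.34/8.94 + 6.74/0.637 = 280.7 d.
q = Δh / Σ(b_i/K_i) = 11.7 / 280.7 = 0.04168 m/day.
In each layer the seepage velocity is v_i = q/n_i, so the layer transit time is t_i = b_i·n_i / q:
  layer 1 (sandy clay): t_1 = 4.98 × 0.05 / 0.04168 = 5.974 d
  layer 2 (medium sand): t_2 = 8.34 × 0.26 / 0.04168 = 52.02 d
  layer 3 (fine sand): t_3 = 6.74 × 0.22 / 0.04168 = 35.57 d
Total t = Σ t_i = 93.57 days.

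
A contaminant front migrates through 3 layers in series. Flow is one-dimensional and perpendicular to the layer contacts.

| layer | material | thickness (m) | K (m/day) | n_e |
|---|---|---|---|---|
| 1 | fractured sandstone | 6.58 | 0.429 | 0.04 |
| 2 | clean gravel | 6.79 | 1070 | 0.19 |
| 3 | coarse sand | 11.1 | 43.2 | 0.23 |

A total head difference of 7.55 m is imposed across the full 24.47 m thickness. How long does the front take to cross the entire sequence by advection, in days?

With flow normal to the layers, continuity requires the same specific discharge q through every layer.
Σ(b_i/K_i) = 6.58/0.429 + 6.79/1070 + 11.1/43.2 = 15.60 d.
q = Δh / Σ(b_i/K_i) = 7.55 / 15.60 = 0.4839 m/day.
In each layer the seepage velocity is v_i = q/n_i, so the layer transit time is t_i = b_i·n_i / q:
  layer 1 (fractured sandstone): t_1 = 6.58 × 0.04 / 0.4839 = 0.5439 d
  layer 2 (clean gravel): t_2 = 6.79 × 0.19 / 0.4839 = 2.666 d
  layer 3 (coarse sand): t_3 = 11.1 × 0.23 / 0.4839 = 5.276 d
Total t = Σ t_i = 8.485 days.

8.49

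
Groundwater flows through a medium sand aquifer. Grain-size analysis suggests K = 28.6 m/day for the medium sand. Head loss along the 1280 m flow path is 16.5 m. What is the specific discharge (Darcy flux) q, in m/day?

Hydraulic gradient i = Δh / L = 16.5 / 1280 = 0.01289.
Specific discharge q = K · i = 28.60 × 0.01289 = 0.3687 m/day.

0.369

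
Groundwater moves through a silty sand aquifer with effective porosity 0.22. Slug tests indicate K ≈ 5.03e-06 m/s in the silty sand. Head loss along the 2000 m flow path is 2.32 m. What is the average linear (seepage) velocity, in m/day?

Convert K: 5.03e-06 m/s × 86400 = 0.4346 m/day.
Hydraulic gradient i = Δh / L = 2.32 / 2000 = 0.001160.
Darcy flux q = K · i = 0.4346 × 0.001160 = 0.0005041 m/day.
Seepage velocity v = q / n_e = 0.0005041 / 0.22 = 0.002291 m/day.

0.00229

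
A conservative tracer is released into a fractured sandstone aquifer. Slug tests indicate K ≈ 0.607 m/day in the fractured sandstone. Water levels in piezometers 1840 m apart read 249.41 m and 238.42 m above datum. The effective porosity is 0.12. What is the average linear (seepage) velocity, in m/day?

Hydraulic gradient i = (249.41 − 238.42) / 1840 = 10.99 / 1840 = 0.005973.
Darcy flux q = K · i = 0.6070 × 0.005973 = 0.003626 m/day.
Seepage velocity v = q / n_e = 0.003626 / 0.12 = 0.03021 m/day.

0.0302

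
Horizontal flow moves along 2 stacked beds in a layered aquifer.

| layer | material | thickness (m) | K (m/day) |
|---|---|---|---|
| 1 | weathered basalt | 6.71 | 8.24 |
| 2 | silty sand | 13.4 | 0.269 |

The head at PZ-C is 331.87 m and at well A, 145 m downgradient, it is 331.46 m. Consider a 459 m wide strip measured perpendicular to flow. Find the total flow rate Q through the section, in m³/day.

76.4

Flow is parallel to layering, so each bed carries its own Darcy discharge and the transmissivities add.
Σ(K_i·b_i) = 8.24×6.71 + 0.269×13.4 = 58.89 m²/day.
Hydraulic gradient i = (331.87 − 331.46) / 145 = 0.41 / 145 = 0.002828.
Q = Σ(K_i·b_i) · W · i = 58.89 × 459 × 0.002828 = 76.44 m³/day.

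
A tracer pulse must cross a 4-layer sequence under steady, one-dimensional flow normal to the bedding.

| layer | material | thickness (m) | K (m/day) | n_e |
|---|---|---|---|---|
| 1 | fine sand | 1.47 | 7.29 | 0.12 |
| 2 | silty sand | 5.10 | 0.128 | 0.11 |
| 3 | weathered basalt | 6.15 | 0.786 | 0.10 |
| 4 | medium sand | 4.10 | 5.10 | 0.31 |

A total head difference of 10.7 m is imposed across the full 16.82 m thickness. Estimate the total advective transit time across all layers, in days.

11.9

With flow normal to the layers, continuity requires the same specific discharge q through every layer.
Σ(b_i/K_i) = 1.47/7.29 + 5.10/0.128 + 6.15/0.786 + 4.10/5.10 = 48.67 d.
q = Δh / Σ(b_i/K_i) = 10.7 / 48.67 = 0.2198 m/day.
In each layer the seepage velocity is v_i = q/n_i, so the layer transit time is t_i = b_i·n_i / q:
  layer 1 (fine sand): t_1 = 1.47 × 0.12 / 0.2198 = 0.8024 d
  layer 2 (silty sand): t_2 = 5.10 × 0.11 / 0.2198 = 2.552 d
  layer 3 (weathered basalt): t_3 = 6.15 × 0.10 / 0.2198 = 2.798 d
  layer 4 (medium sand): t_4 = 4.10 × 0.31 / 0.2198 = 5.782 d
Total t = Σ t_i = 11.93 days.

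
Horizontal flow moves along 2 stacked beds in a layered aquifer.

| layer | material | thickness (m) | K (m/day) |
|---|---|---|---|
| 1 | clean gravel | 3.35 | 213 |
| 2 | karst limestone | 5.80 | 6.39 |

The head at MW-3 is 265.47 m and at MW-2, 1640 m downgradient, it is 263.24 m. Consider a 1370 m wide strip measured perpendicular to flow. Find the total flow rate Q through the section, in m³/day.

Flow is parallel to layering, so each bed carries its own Darcy discharge and the transmissivities add.
Σ(K_i·b_i) = 213×3.35 + 6.39×5.80 = 750.6 m²/day.
Hydraulic gradient i = (265.47 − 263.24) / 1640 = 2.23 / 1640 = 0.001360.
Q = Σ(K_i·b_i) · W · i = 750.6 × 1370 × 0.001360 = 1398 m³/day.

1400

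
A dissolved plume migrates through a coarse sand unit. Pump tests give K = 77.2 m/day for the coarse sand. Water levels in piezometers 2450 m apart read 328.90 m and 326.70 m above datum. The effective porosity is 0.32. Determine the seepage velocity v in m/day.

Hydraulic gradient i = (328.90 − 326.70) / 2450 = 2.2 / 2450 = 0.0008980.
Darcy flux q = K · i = 77.20 × 0.0008980 = 0.06932 m/day.
Seepage velocity v = q / n_e = 0.06932 / 0.32 = 0.2166 m/day.

0.217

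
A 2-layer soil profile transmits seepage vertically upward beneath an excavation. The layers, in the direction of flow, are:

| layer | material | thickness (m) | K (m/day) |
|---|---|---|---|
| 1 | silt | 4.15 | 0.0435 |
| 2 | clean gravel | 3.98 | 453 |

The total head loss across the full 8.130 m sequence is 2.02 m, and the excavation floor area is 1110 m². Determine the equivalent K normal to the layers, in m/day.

0.0852

Flow is perpendicular to layering, so the layers act in series and the equivalent K is the thickness-weighted harmonic mean.
Total thickness L = 4.15 + 3.98 = 8.130 m.
Σ(b_i/K_i) = 4.15/0.0435 + 3.98/453 = 95.41 d.
K_eq = L / Σ(b_i/K_i) = 8.130 / 95.41 = 0.08521 m/day.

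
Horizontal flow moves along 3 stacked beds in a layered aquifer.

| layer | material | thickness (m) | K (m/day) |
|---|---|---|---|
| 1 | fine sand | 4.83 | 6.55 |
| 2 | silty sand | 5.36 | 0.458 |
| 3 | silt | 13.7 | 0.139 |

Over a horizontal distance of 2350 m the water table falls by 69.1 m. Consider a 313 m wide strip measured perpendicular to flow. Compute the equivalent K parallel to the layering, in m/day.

Flow is parallel to layering, so each bed carries its own Darcy discharge and the transmissivities add.
Σ(K_i·b_i) = 6.55×4.83 + 0.458×5.36 + 0.139×13.7 = 36.00 m²/day.
Total thickness b = 23.89 m, so K_eq = Σ(K_i·b_i)/b = 1.507 m/day.

1.51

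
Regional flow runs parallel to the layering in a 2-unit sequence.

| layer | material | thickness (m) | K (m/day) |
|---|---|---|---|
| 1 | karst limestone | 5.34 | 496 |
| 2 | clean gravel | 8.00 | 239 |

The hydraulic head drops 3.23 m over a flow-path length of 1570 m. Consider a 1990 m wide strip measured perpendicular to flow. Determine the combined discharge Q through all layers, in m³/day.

18700

Flow is parallel to layering, so each bed carries its own Darcy discharge and the transmissivities add.
Σ(K_i·b_i) = 496×5.34 + 239×8.00 = 4561 m²/day.
Hydraulic gradient i = Δh / L = 3.23 / 1570 = 0.002057.
Q = Σ(K_i·b_i) · W · i = 4561 × 1990 × 0.002057 = 18672 m³/day.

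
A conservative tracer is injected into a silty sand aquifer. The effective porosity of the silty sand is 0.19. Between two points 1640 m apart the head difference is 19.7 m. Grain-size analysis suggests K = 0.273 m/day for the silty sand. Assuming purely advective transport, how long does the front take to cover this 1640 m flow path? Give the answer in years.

Hydraulic gradient i = Δh / L = 19.7 / 1640 = 0.01201.
Darcy flux q = K · i = 0.2730 × 0.01201 = 0.003279 m/day.
Seepage velocity v = q / n_e = 0.003279 / 0.19 = 0.01726 m/day.
Travel time t = L / v = 1640 / 0.01726 = 95019 days = 260.1 years.

260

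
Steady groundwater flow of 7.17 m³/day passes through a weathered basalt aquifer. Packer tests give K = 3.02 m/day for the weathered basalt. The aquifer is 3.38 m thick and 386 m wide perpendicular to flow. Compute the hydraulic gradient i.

Cross-sectional area A = 386 × 3.38 = 1305 m².
From Q = K·A·i, i = Q / (K·A) = 7.17 / (3.020 × 1305) = 0.001820.

0.00182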